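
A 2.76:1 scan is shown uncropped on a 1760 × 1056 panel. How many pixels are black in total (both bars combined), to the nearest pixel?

736241 pixels

Since 2.760 > 1.667, the scan is width-limited.
The scan is 1760 / 2.760 ≈ 637.6812 px tall.
Black = 1056 − 637.6812 = 418.3188 px.
Bar area = 418.3188 × 1760 ≈ 736241 px.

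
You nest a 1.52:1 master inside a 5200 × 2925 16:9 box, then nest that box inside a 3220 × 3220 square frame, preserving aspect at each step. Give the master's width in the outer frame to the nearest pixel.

2753 px

Inside the 5200×2925 canvas the master is height-limited at 4446.00 × 2925.00.
Second fit — the 16:9 canvas into 3220×3220 spans the width: 3220.00 × 1811.25 (×0.6192 from 5200×2925).
Applying the same ×0.6192: 4446.00 → 2753.10.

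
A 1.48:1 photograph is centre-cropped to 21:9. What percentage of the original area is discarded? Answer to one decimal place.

36.6%

The width stays; only height is cut (since 21:9 is wider than 1.48:1).
Fraction kept = (1.480)/(2.333) ≈ 63.43%, so 36.57% is lost.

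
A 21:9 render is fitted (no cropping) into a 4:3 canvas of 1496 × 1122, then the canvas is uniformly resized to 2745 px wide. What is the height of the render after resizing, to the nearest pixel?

1176 px

Fitted into 1496×1122, the render spans the width; its height is 1496 × 9/21 ≈ 641.14 px.
Scaling 1496 → 2745 is ×1.8349, so the height becomes 641.14 × 1.8349 ≈ 1176.43 px.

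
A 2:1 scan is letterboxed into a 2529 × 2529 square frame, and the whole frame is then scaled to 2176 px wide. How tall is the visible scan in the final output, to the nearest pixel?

1088 px

In the 2529×2529 frame the scan fills the width: height = 2529 × 1/2 ≈ 1264.50 px.
Scaling 2529 → 2176 is ×0.8604, so the height becomes 1264.50 × 0.8604 ≈ 1088.00 px.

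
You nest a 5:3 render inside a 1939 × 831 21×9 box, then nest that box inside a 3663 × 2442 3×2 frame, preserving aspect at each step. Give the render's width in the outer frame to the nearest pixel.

2616 px

First fit — 5:3 into 1939×831 spans the height: 1385.00 × 831.00.
Second fit — the 21×9 canvas into 3663×2442 spans the width: 3663.00 × 1569.86 (×1.8891 from 1939×831).
The render scales with it: width 1385.00 × 1.8891 ≈ 2616.43.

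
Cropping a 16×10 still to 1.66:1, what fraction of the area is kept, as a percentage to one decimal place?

Going from 16×10 to 1.66:1 means cutting height while keeping width.
Fraction kept = (1.600)/(1.660) ≈ 96.39%.

96.4%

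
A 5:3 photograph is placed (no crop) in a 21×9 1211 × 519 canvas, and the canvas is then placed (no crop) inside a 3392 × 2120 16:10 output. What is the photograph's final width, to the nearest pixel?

2423 px

5:3 in 1211×519: fills the height, so the photograph is 865.00 × 519.00.
The 21×9 canvas is width-limited in 3392×2120, giving 3392.00 × 1453.71; scale factor 2.8010.
Applying the same ×2.8010: 865.00 → 2422.86.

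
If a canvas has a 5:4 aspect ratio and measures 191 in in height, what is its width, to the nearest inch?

239 in

Width = 191 × 5/4 = 238.75.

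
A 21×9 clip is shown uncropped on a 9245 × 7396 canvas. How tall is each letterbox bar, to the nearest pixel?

1717 px

21×9 is wider than 5:4, so it spans the full width.
Content height = 9245 × 9/21 ≈ 3962.14 px.
Black = 7396 − 3962.14 = 3433.86 px, or 1716.93 per bar.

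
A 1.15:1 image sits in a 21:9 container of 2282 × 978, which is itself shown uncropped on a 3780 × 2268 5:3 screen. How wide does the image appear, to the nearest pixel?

1863 px

1.15:1 in 2282×978: fills the height, so the image is 1124.70 × 978.00.
The 21:9 canvas is width-limited in 3780×2268, giving 3780.00 × 1620.00; scale factor 1.6564.
So the image's width is 1124.70 × 1.6564 ≈ 1863.00.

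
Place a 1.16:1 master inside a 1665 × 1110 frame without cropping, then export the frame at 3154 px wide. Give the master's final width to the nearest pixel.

2439 px

Fitted into 1665×1110, the master spans the height; its width is 1110 × 1.160 ≈ 1287.60 px.
Resizing to 3154 px wide multiplies everything by 1.8943: 1287.60 → 2439.09 px.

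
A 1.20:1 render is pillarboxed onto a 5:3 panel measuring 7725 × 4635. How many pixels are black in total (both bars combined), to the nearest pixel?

10025505 pixels

1.20:1 is narrower than 5:3, so it spans the full height.
Content width = 4635 × 1.200 ≈ 5562.0000 px.
7725 − 5562.0000 = 2163.0000 px of bars.
Across the 4635-px span: 2163.0000 × 4635 ≈ 10025505 px.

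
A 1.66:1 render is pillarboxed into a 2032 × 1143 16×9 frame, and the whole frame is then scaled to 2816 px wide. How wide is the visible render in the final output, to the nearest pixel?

2629 px

At 2032×1143 the render is height-limited, so width = 1143 × 1.660 ≈ 1897.38 px.
Resizing to 2816 px wide multiplies everything by 1.3858: 1897.38 → 2629.44 px.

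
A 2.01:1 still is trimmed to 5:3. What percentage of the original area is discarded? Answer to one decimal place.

17.1%

Going from 2.01:1 to 5:3 means cutting width while keeping height.
(1.667)/(2.010) ≈ 0.829 of the area survives, leaving 17.08% discarded.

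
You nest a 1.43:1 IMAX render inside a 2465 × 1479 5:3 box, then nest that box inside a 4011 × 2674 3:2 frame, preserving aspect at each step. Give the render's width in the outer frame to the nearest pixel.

3441 px

First fit — 1.43:1 IMAX into 2465×1479 spans the height: 2114.97 × 1479.00.
The 5:3 canvas is width-limited in 4011×2674, giving 4011.00 × 2406.60; scale factor 1.6272.
The render scales with it: width 2114.97 × 1.6272 ≈ 3441.44.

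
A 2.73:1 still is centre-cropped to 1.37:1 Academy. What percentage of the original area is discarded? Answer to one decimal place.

49.8%

Going from 2.73:1 to 1.37:1 Academy means cutting width while keeping height.
Fraction kept = (1.370)/(2.730) ≈ 50.18%, so 49.82% is lost.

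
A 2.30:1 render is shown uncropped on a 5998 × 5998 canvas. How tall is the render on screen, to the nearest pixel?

2608 px

2.30:1 (2.300) > 1:1 (1.000), so the render fills the width.
That makes the image 2607.83 px tall (5998 / 2.300).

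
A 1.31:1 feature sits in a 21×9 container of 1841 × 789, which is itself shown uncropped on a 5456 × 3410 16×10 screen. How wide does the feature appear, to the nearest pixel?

3063 px

Inside the 1841×789 canvas the feature is height-limited at 1033.59 × 789.00.
Second fit — the 21×9 canvas into 5456×3410 spans the width: 5456.00 × 2338.29 (×2.9636 from 1841×789).
Applying the same ×2.9636: 1033.59 → 3063.15.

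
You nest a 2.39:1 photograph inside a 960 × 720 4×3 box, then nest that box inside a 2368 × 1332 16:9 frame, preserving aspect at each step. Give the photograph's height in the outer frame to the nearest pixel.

First fit — 2.39:1 into 960×720 spans the width: 960.00 × 401.67.
Second fit — the 4×3 canvas into 2368×1332 spans the height: 1776.00 × 1332.00 (×1.8500 from 960×720).
Applying the same ×1.8500: 401.67 → 743.10.

743 px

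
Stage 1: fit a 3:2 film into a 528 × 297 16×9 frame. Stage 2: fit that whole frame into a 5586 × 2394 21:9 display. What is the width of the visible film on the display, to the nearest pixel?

First fit — 3:2 into 528×297 spans the height: 445.50 × 297.00.
Second fit — the 16×9 canvas into 5586×2394 spans the height: 4256.00 × 2394.00 (×8.0606 from 528×297).
So the film's width is 445.50 × 8.0606 ≈ 3591.00.

3591 px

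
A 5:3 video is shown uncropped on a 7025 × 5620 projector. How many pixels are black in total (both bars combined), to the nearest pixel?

9870125 pixels

5:3 is wider than 5:4, so it spans the full width.
The video is 7025 × 3/5 ≈ 4215.0000 px tall.
Leftover height: 5620 − 4215.0000 = 1405.0000 px.
Bar area = 1405.0000 × 7025 ≈ 9870125 px.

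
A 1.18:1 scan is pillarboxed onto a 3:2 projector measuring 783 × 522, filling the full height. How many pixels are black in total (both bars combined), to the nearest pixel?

87195 pixels

That makes the image 615.9600 px wide (522 × 1.180).
Leftover width: 783 − 615.9600 = 167.0400 px.
Bar area = 167.0400 × 522 ≈ 87195 px.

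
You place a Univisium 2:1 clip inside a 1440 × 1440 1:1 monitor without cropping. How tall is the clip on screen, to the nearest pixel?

Since 2.000 > 1.000, the clip is width-limited.
That makes the image 720.00 px tall (1440 × 1/2).

720 px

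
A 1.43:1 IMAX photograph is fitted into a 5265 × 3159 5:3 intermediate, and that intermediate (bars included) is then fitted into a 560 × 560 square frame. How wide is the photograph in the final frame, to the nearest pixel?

Inside the 5265×3159 canvas the photograph is height-limited at 4517.37 × 3159.00.
5:3 in 560×560: fills the width, so the intermediate becomes 560.00 × 336.00 — a scale of ×0.1064.
The photograph scales with it: width 4517.37 × 0.1064 ≈ 480.48.

480 px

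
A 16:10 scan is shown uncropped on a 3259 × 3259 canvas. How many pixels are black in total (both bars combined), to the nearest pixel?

16:10 is wider than square, so it spans the full width.
Content height = 3259 × 10/16 ≈ 2036.8750 px.
3259 − 2036.8750 = 1222.1250 px of bars.
Across the 3259-px span: 1222.1250 × 3259 ≈ 3982905 px.

3982905 pixels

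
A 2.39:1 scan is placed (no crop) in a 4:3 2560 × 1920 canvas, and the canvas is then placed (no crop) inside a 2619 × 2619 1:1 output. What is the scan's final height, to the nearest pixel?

2.39:1 in 2560×1920: fills the width, so the scan is 2560.00 × 1071.13.
Second fit — the 4:3 canvas into 2619×2619 spans the width: 2619.00 × 1964.25 (×1.0230 from 2560×1920).
Applying the same ×1.0230: 1071.13 → 1095.82.

1096 px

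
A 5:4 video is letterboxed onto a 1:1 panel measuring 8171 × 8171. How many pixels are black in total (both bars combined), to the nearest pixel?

5:4 is wider than 1:1, so it spans the full width.
That makes the image 6536.8000 px tall (8171 × 4/5).
8171 − 6536.8000 = 1634.2000 px of bars.
That's 1634.2000 × 8171 ≈ 13353048 black pixels.

13353048 pixels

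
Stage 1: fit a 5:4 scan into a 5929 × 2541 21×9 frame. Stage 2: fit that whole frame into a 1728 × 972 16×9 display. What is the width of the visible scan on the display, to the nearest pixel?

926 px

Inside the 5929×2541 canvas the scan is height-limited at 3176.25 × 2541.00.
The 21×9 canvas is width-limited in 1728×972, giving 1728.00 × 740.57; scale factor 0.2914.
Applying the same ×0.2914: 3176.25 → 925.71.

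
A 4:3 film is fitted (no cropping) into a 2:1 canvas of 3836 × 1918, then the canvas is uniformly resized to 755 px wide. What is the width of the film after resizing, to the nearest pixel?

At 3836×1918 the film is height-limited, so width = 1918 × 4/3 ≈ 2557.33 px.
Resizing to 755 px wide multiplies everything by 0.1968: 2557.33 → 503.33 px.

503 px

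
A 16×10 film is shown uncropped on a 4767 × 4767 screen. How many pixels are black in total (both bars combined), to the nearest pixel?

16×10 is wider than square, so it spans the full width.
Content height = 4767 × 10/16 ≈ 2979.3750 px.
Leftover height: 4767 − 2979.3750 = 1787.6250 px.
Bar area = 1787.6250 × 4767 ≈ 8521608 px.

8521608 pixels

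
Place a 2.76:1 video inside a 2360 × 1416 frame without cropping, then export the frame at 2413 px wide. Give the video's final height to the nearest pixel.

In the 2360×1416 frame the video fills the width: height = 2360 / 2.760 ≈ 855.07 px.
Scaling 2360 → 2413 is ×1.0225, so the height becomes 855.07 × 1.0225 ≈ 874.28 px.

874 px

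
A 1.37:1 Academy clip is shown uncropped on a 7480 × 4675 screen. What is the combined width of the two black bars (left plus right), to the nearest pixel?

1.37:1 Academy (1.370) < 16:10 (1.600), so the clip fills the height.
The clip is 4675 × 1.370 ≈ 6404.75 px wide.
7480 − 6404.75 = 1075.25 px of bars.

1075 px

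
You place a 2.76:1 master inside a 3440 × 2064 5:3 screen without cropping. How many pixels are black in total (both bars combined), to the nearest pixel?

2812624 pixels

Since 2.760 > 1.667, the master is width-limited.
The master is 3440 / 2.760 ≈ 1246.3768 px tall.
2064 − 1246.3768 = 817.6232 px of bars.
Bar area = 817.6232 × 3440 ≈ 2812624 px.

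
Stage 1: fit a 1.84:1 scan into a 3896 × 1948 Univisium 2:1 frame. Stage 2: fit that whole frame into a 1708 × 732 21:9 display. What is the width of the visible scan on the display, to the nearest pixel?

1347 px

1.84:1 in 3896×1948: fills the height, so the scan is 3584.32 × 1948.00.
The Univisium 2:1 canvas is height-limited in 1708×732, giving 1464.00 × 732.00; scale factor 0.3758.
So the scan's width is 3584.32 × 0.3758 ≈ 1346.88.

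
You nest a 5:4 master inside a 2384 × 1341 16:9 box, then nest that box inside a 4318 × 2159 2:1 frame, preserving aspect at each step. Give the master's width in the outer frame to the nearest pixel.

2699 px

First fit — 5:4 into 2384×1341 spans the height: 1676.25 × 1341.00.
Second fit — the 16:9 canvas into 4318×2159 spans the height: 3838.22 × 2159.00 (×1.6100 from 2384×1341).
Applying the same ×1.6100: 1676.25 → 2698.75.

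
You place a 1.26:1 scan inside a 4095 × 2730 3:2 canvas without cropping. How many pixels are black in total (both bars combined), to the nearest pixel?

1788696 pixels

Since 1.260 < 1.500, the scan is height-limited.
That makes the image 3439.8000 px wide (2730 × 1.260).
Leftover width: 4095 − 3439.8000 = 655.2000 px.
Across the 2730-px span: 655.2000 × 2730 ≈ 1788696 px.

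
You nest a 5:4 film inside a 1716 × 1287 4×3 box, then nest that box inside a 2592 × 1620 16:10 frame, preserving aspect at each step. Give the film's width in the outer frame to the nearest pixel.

2025 px

First fit — 5:4 into 1716×1287 spans the height: 1608.75 × 1287.00.
4×3 in 2592×1620: fills the height, so the intermediate becomes 2160.00 × 1620.00 — a scale of ×1.2587.
The film scales with it: width 1608.75 × 1.2587 ≈ 2025.00.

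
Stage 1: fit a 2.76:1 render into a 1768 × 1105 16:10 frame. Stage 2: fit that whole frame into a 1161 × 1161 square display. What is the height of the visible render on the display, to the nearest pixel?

421 px

Inside the 1768×1105 canvas the render is width-limited at 1768.00 × 640.58.
Second fit — the 16:10 canvas into 1161×1161 spans the width: 1161.00 × 725.62 (×0.6567 from 1768×1105).
The render scales with it: height 640.58 × 0.6567 ≈ 420.65.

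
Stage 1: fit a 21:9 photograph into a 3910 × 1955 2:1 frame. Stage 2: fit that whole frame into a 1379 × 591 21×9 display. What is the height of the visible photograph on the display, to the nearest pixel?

Inside the 3910×1955 canvas the photograph is width-limited at 3910.00 × 1675.71.
Second fit — the 2:1 canvas into 1379×591 spans the height: 1182.00 × 591.00 (×0.3023 from 3910×1955).
Applying the same ×0.3023: 1675.71 → 506.57.

507 px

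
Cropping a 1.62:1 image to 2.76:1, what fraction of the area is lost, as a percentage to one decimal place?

2.76:1 is wider than 1.62:1, so the crop keeps the full width and trims the height.
Area ratio = (1.620)/(2.760) = 58.70%; the remaining 41.30% is cropped out.

41.3%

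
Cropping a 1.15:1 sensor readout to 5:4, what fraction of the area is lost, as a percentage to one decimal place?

Going from 1.15:1 to 5:4 means cutting height while keeping width.
(1.150)/(1.250) ≈ 0.920 of the area survives, leaving 8.00% discarded.

8.0%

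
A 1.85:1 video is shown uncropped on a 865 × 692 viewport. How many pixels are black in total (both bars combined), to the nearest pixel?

194134 pixels

1.85:1 is wider than 5:4, so it spans the full width.
That makes the image 467.5676 px tall (865 / 1.850).
Black = 692 − 467.5676 = 224.4324 px.
Bar area = 224.4324 × 865 ≈ 194134 px.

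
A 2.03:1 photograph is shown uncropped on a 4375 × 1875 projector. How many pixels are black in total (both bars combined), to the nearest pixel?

2.03:1 (2.030) < 21×9 (2.333), so the photograph fills the height.
That makes the image 3806.2500 px wide (1875 × 2.030).
Black = 4375 − 3806.2500 = 568.7500 px.
Across the 1875-px span: 568.7500 × 1875 ≈ 1066406 px.

1066406 pixels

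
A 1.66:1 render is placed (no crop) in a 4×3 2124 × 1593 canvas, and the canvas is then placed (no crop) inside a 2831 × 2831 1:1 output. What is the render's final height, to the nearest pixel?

First fit — 1.66:1 into 2124×1593 spans the width: 2124.00 × 1279.52.
The 4×3 canvas is width-limited in 2831×2831, giving 2831.00 × 2123.25; scale factor 1.3329.
The render scales with it: height 1279.52 × 1.3329 ≈ 1705.42.

1705 px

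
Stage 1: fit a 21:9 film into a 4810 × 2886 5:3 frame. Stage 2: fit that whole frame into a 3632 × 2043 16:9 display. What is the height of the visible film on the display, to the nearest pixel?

1459 px

21:9 in 4810×2886: fills the width, so the film is 4810.00 × 2061.43.
Second fit — the 5:3 canvas into 3632×2043 spans the height: 3405.00 × 2043.00 (×0.7079 from 4810×2886).
The film scales with it: height 2061.43 × 0.7079 ≈ 1459.29.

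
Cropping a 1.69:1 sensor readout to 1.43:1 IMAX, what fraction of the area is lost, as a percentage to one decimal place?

Going from 1.69:1 to 1.43:1 IMAX means cutting width while keeping height.
(1.430)/(1.690) ≈ 0.846 of the area survives, leaving 15.38% discarded.

15.4%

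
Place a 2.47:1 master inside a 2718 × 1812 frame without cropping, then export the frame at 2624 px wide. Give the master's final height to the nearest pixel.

In the 2718×1812 frame the master fills the width: height = 2718 / 2.470 ≈ 1100.40 px.
Scaling 2718 → 2624 is ×0.9654, so the height becomes 1100.40 × 0.9654 ≈ 1062.35 px.

1062 px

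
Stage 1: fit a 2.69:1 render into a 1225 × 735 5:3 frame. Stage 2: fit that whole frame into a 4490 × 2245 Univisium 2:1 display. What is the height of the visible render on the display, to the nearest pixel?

1391 px

2.69:1 in 1225×735: fills the width, so the render is 1225.00 × 455.39.
Second fit — the 5:3 canvas into 4490×2245 spans the height: 3741.67 × 2245.00 (×3.0544 from 1225×735).
So the render's height is 455.39 × 3.0544 ≈ 1390.95.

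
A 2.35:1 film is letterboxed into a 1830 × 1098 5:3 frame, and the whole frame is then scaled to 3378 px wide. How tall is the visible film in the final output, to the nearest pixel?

Fitted into 1830×1098, the film spans the width; its height is 1830 / 2.350 ≈ 778.72 px.
Resizing to 3378 px wide multiplies everything by 1.8459: 778.72 → 1437.45 px.

1437 px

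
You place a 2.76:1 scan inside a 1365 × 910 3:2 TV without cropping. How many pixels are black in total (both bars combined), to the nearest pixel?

567068 pixels

2.76:1 (2.760) > 3:2 (1.500), so the scan fills the width.
The scan is 1365 / 2.760 ≈ 494.5652 px tall.
Leftover height: 910 − 494.5652 = 415.4348 px.
Bar area = 415.4348 × 1365 ≈ 567068 px.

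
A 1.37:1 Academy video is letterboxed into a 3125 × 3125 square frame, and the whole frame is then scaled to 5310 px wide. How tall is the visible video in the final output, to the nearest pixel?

At 3125×3125 the video is width-limited, so height = 3125 / 1.370 ≈ 2281.02 px.
Resizing to 5310 px wide multiplies everything by 1.6992: 2281.02 → 3875.91 px.

3876 px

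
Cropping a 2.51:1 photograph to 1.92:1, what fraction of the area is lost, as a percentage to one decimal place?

Going from 2.51:1 to 1.92:1 means cutting width while keeping height.
Area ratio = (1.920)/(2.510) = 76.49%; the remaining 23.51% is cropped out.

23.5%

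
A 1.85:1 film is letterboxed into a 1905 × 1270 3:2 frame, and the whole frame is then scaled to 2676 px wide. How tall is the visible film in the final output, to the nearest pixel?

1446 px

In the 1905×1270 frame the film fills the width: height = 1905 / 1.850 ≈ 1029.73 px.
The frame scales by 2676/1905 = 1.4047; 1029.73 × 1.4047 ≈ 1446.49 px.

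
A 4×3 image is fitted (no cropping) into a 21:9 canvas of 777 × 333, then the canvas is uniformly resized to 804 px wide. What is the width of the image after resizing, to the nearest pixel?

459 px

In the 777×333 frame the image fills the height: width = 333 × 4/3 ≈ 444.00 px.
Scaling 777 → 804 is ×1.0347, so the width becomes 444.00 × 1.0347 ≈ 459.43 px.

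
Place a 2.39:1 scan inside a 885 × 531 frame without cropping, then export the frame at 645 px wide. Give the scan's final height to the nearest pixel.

270 px

In the 885×531 frame the scan fills the width: height = 885 / 2.390 ≈ 370.29 px.
The frame scales by 645/885 = 0.7288; 370.29 × 0.7288 ≈ 269.87 px.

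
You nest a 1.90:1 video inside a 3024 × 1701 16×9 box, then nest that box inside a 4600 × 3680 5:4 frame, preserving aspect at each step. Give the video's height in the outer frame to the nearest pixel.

2421 px

First fit — 1.90:1 into 3024×1701 spans the width: 3024.00 × 1591.58.
16×9 in 4600×3680: fills the width, so the intermediate becomes 4600.00 × 2587.50 — a scale of ×1.5212.
Applying the same ×1.5212: 1591.58 → 2421.05.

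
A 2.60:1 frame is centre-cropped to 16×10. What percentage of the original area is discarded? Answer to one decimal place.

The height stays; only width is cut (since 16×10 is narrower than 2.60:1).
Fraction kept = (1.600)/(2.600) ≈ 61.54%, so 38.46% is lost.

38.5%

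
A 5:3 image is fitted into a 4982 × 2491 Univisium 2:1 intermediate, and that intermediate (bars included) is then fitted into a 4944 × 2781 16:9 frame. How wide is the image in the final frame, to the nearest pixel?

5:3 in 4982×2491: fills the height, so the image is 4151.67 × 2491.00.
Univisium 2:1 in 4944×2781: fills the width, so the intermediate becomes 4944.00 × 2472.00 — a scale of ×0.9924.
So the image's width is 4151.67 × 0.9924 ≈ 4120.00.

4120 px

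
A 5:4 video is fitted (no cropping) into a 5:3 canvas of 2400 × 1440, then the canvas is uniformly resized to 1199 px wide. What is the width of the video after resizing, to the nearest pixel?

899 px

Fitted into 2400×1440, the video spans the height; its width is 1440 × 5/4 ≈ 1800.00 px.
Scaling 2400 → 1199 is ×0.4996, so the width becomes 1800.00 × 0.4996 ≈ 899.25 px.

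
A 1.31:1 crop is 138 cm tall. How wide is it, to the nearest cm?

181 cm

At 1.31:1, 138 × 1.310 ≈ 180.78.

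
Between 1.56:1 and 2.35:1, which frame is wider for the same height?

1.56 and 2.35; 2.35 > 1.56.

2.35:1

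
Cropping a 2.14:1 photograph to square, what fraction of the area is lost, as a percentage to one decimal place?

53.3%

The height stays; only width is cut (since square is narrower than 2.14:1).
(1.000)/(2.140) ≈ 0.467 of the area survives, leaving 53.27% discarded.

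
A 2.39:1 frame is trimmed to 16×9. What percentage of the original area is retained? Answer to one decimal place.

Going from 2.39:1 to 16×9 means cutting width while keeping height.
(1.778)/(2.390) ≈ 0.744 of the area survives.

74.4%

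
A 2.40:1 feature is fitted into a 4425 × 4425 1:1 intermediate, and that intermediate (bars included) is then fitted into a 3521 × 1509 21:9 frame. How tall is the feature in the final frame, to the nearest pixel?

629 px

Inside the 4425×4425 canvas the feature is width-limited at 4425.00 × 1843.75.
Second fit — the 1:1 canvas into 3521×1509 spans the height: 1509.00 × 1509.00 (×0.3410 from 4425×4425).
So the feature's height is 1843.75 × 0.3410 ≈ 628.75.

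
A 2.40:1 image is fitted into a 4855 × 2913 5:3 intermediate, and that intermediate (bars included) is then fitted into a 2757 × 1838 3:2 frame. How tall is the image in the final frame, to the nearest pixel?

First fit — 2.40:1 into 4855×2913 spans the width: 4855.00 × 2022.92.
The 5:3 canvas is width-limited in 2757×1838, giving 2757.00 × 1654.20; scale factor 0.5679.
The image scales with it: height 2022.92 × 0.5679 ≈ 1148.75.

1149 px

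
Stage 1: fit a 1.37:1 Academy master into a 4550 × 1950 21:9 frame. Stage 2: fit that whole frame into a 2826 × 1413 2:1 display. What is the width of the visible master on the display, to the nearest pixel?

1.37:1 Academy in 4550×1950: fills the height, so the master is 2671.50 × 1950.00.
21:9 in 2826×1413: fills the width, so the intermediate becomes 2826.00 × 1211.14 — a scale of ×0.6211.
Applying the same ×0.6211: 2671.50 → 1659.27.

1659 px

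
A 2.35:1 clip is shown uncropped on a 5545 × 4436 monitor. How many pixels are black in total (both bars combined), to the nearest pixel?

2.35:1 is wider than 5:4, so it spans the full width.
Content height = 5545 / 2.350 ≈ 2359.5745 px.
4436 − 2359.5745 = 2076.4255 px of bars.
Across the 5545-px span: 2076.4255 × 5545 ≈ 11513780 px.

11513780 pixels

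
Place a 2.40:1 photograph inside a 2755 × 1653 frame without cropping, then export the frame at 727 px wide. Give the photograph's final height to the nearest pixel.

303 px

At 2755×1653 the photograph is width-limited, so height = 2755 / 2.400 ≈ 1147.92 px.
Resizing to 727 px wide multiplies everything by 0.2639: 1147.92 → 302.92 px.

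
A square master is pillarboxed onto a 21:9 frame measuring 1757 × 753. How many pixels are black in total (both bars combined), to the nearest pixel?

756012 pixels

Since 1.000 < 2.333, the master is height-limited.
Content width = 753 × 1/1 ≈ 753.0000 px.
Black = 1757 − 753.0000 = 1004.0000 px.
Across the 753-px span: 1004.0000 × 753 ≈ 756012 px.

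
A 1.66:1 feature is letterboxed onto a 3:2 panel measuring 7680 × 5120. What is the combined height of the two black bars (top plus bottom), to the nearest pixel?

Since 1.660 > 1.500, the feature is width-limited.
The feature is 7680 / 1.660 ≈ 4626.51 px tall.
5120 − 4626.51 = 493.49 px of bars.

493 px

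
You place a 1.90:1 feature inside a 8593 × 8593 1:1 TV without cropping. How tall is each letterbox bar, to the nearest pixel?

2035 px

1.90:1 (1.900) > 1:1 (1.000), so the feature fills the width.
Content height = 8593 / 1.900 ≈ 4522.63 px.
Black = 8593 − 4522.63 = 4070.37 px, or 2035.18 per bar.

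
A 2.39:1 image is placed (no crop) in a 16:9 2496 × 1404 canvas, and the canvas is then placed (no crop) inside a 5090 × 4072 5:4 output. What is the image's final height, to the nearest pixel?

2130 px

Inside the 2496×1404 canvas the image is width-limited at 2496.00 × 1044.35.
Second fit — the 16:9 canvas into 5090×4072 spans the width: 5090.00 × 2863.12 (×2.0393 from 2496×1404).
The image scales with it: height 1044.35 × 2.0393 ≈ 2129.71.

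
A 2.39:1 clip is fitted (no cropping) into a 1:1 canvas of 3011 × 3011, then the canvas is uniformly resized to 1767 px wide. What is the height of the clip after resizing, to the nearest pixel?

Fitted into 3011×3011, the clip spans the width; its height is 3011 / 2.390 ≈ 1259.83 px.
Resizing to 1767 px wide multiplies everything by 0.5868: 1259.83 → 739.33 px.

739 px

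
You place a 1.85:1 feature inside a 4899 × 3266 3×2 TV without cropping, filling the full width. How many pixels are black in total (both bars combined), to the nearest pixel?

3027052 pixels

That makes the image 2648.1081 px tall (4899 / 1.850).
Black = 3266 − 2648.1081 = 617.8919 px.
Across the 4899-px span: 617.8919 × 4899 ≈ 3027052 px.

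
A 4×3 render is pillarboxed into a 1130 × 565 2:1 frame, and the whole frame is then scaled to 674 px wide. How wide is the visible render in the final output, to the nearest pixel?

In the 1130×565 frame the render fills the height: width = 565 × 4/3 ≈ 753.33 px.
Scaling 1130 → 674 is ×0.5965, so the width becomes 753.33 × 0.5965 ≈ 449.33 px.

449 px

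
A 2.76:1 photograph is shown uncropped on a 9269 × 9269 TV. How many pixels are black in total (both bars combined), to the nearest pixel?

Since 2.760 > 1.000, the photograph is width-limited.
The photograph is 9269 / 2.760 ≈ 3358.3333 px tall.
9269 − 3358.3333 = 5910.6667 px of bars.
That's 5910.6667 × 9269 ≈ 54785969 black pixels.

54785969 pixels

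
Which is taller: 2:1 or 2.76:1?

2 and 2.76; 2.76 > 2. The smaller width-to-height ratio is the taller frame.

2:1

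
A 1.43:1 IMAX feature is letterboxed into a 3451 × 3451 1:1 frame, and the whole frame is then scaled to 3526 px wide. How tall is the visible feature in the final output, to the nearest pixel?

At 3451×3451 the feature is width-limited, so height = 3451 / 1.430 ≈ 2413.29 px.
Scaling 3451 → 3526 is ×1.0217, so the height becomes 2413.29 × 1.0217 ≈ 2465.73 px.

2466 px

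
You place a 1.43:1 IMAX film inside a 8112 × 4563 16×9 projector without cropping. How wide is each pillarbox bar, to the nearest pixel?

Since 1.430 < 1.778, the film is height-limited.
That makes the image 6525.09 px wide (4563 × 1.430).
Leftover width: 8112 − 6525.09 = 1586.91 px → 793.46 each side.

793 px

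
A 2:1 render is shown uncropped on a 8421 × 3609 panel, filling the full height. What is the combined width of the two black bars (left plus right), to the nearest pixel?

1203 px

That makes the image 7218.00 px wide (3609 × 2/1).
Leftover width: 8421 − 7218.00 = 1203.00 px.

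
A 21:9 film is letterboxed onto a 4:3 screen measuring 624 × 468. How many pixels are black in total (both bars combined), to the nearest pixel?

21:9 (2.333) > 4:3 (1.333), so the film fills the width.
That makes the image 267.4286 px tall (624 × 9/21).
468 − 267.4286 = 200.5714 px of bars.
That's 200.5714 × 624 ≈ 125157 black pixels.

125157 pixels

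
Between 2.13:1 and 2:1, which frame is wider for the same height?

2.13 and 2; 2.13 > 2.

2.13:1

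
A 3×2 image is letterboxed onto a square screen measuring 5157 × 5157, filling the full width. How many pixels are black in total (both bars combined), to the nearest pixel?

8864883 pixels

The image is 5157 × 2/3 ≈ 3438.0000 px tall.
Leftover height: 5157 − 3438.0000 = 1719.0000 px.
Bar area = 1719.0000 × 5157 ≈ 8864883 px.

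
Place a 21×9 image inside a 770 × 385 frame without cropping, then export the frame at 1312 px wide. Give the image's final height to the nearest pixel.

562 px

In the 770×385 frame the image fills the width: height = 770 × 9/21 ≈ 330.00 px.
Scaling 770 → 1312 is ×1.7039, so the height becomes 330.00 × 1.7039 ≈ 562.29 px.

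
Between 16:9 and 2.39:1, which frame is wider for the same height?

2.39:1

16:9 = 1.778 and 2.39; 2.39 > 1.778.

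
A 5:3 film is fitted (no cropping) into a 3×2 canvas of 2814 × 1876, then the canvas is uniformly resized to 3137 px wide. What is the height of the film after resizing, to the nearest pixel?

1882 px

In the 2814×1876 frame the film fills the width: height = 2814 × 3/5 ≈ 1688.40 px.
The frame scales by 3137/2814 = 1.1148; 1688.40 × 1.1148 ≈ 1882.20 px.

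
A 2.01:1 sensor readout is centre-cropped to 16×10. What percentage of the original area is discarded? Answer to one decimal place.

Going from 2.01:1 to 16×10 means cutting width while keeping height.
(1.600)/(2.010) ≈ 0.796 of the area survives, leaving 20.40% discarded.

20.4%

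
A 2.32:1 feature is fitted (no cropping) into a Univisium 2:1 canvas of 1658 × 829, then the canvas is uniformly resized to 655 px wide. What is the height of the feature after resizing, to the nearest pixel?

In the 1658×829 frame the feature fills the width: height = 1658 / 2.320 ≈ 714.66 px.
Resizing to 655 px wide multiplies everything by 0.3951: 714.66 → 282.33 px.

282 px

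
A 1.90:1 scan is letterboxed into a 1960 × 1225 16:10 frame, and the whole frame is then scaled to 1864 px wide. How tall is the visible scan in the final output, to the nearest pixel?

At 1960×1225 the scan is width-limited, so height = 1960 / 1.900 ≈ 1031.58 px.
Resizing to 1864 px wide multiplies everything by 0.9510: 1031.58 → 981.05 px.

981 px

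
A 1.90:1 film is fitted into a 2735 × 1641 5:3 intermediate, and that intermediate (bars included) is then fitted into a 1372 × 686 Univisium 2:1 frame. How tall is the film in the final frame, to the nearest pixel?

602 px

First fit — 1.90:1 into 2735×1641 spans the width: 2735.00 × 1439.47.
The 5:3 canvas is height-limited in 1372×686, giving 1143.33 × 686.00; scale factor 0.4180.
So the film's height is 1439.47 × 0.4180 ≈ 601.75.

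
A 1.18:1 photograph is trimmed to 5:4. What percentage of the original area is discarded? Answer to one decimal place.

5.6%

The width stays; only height is cut (since 5:4 is wider than 1.18:1).
Area ratio = (1.180)/(1.250) = 94.40%; the remaining 5.60% is cropped out.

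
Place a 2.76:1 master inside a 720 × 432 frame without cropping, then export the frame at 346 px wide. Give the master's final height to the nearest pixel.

In the 720×432 frame the master fills the width: height = 720 / 2.760 ≈ 260.87 px.
The frame scales by 346/720 = 0.4806; 260.87 × 0.4806 ≈ 125.36 px.

125 px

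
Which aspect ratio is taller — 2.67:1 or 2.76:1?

2.67 and 2.76; 2.76 > 2.67. The smaller width-to-height ratio is the taller frame.

2.67:1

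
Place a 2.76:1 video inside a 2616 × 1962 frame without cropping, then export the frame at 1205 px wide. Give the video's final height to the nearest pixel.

At 2616×1962 the video is width-limited, so height = 2616 / 2.760 ≈ 947.83 px.
Resizing to 1205 px wide multiplies everything by 0.4606: 947.83 → 436.59 px.

437 px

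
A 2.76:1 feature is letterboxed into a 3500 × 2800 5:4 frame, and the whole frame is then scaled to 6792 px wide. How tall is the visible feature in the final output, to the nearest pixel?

In the 3500×2800 frame the feature fills the width: height = 3500 / 2.760 ≈ 1268.12 px.
Resizing to 6792 px wide multiplies everything by 1.9406: 1268.12 → 2460.87 px.

2461 px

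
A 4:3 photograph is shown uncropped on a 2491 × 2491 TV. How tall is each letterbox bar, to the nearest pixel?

4:3 (1.333) > square (1.000), so the photograph fills the width.
That makes the image 1868.25 px tall (2491 × 3/4).
2491 − 1868.25 = 622.75 px of bars (311.38 each).

311 px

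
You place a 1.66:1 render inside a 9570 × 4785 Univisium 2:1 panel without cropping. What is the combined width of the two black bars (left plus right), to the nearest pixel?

1627 px

1.66:1 (1.660) < Univisium 2:1 (2.000), so the render fills the height.
Content width = 4785 × 1.660 ≈ 7943.10 px.
9570 − 7943.10 = 1626.90 px of bars.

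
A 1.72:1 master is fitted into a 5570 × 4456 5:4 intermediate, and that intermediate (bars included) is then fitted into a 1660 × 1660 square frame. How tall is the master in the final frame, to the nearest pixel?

965 px

Inside the 5570×4456 canvas the master is width-limited at 5570.00 × 3238.37.
The 5:4 canvas is width-limited in 1660×1660, giving 1660.00 × 1328.00; scale factor 0.2980.
Applying the same ×0.2980: 3238.37 → 965.12.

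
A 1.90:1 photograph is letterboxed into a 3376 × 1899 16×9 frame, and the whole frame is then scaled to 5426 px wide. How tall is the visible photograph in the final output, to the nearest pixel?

In the 3376×1899 frame the photograph fills the width: height = 3376 / 1.900 ≈ 1776.84 px.
Scaling 3376 → 5426 is ×1.6072, so the height becomes 1776.84 × 1.6072 ≈ 2855.79 px.

2856 px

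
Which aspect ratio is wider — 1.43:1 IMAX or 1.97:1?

1.43 and 1.97; 1.97 > 1.43.

1.97:1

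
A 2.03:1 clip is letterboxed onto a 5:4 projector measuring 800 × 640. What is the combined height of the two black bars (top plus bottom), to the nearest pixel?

246 px

2.03:1 is wider than 5:4, so it spans the full width.
That makes the image 394.09 px tall (800 / 2.030).
Leftover height: 640 − 394.09 = 245.91 px.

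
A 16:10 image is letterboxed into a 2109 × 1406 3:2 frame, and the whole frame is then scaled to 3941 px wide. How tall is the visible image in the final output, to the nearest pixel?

2463 px

At 2109×1406 the image is width-limited, so height = 2109 × 10/16 ≈ 1318.12 px.
Scaling 2109 → 3941 is ×1.8687, so the height becomes 1318.12 × 1.8687 ≈ 2463.12 px.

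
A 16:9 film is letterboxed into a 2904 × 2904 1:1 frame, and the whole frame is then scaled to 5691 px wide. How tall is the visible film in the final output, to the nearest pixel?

In the 2904×2904 frame the film fills the width: height = 2904 × 9/16 ≈ 1633.50 px.
Scaling 2904 → 5691 is ×1.9597, so the height becomes 1633.50 × 1.9597 ≈ 3201.19 px.

3201 px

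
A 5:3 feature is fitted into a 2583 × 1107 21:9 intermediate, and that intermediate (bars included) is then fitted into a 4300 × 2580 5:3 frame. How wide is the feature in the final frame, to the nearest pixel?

5:3 in 2583×1107: fills the height, so the feature is 1845.00 × 1107.00.
Second fit — the 21:9 canvas into 4300×2580 spans the width: 4300.00 × 1842.86 (×1.6647 from 2583×1107).
Applying the same ×1.6647: 1845.00 → 3071.43.

3071 px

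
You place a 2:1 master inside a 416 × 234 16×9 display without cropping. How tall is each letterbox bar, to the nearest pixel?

2:1 (2.000) > 16×9 (1.778), so the master fills the width.
Content height = 416 × 1/2 ≈ 208.00 px.
234 − 208.00 = 26.00 px of bars (13.00 each).

13 px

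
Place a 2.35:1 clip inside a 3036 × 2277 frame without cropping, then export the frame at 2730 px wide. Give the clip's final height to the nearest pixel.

In the 3036×2277 frame the clip fills the width: height = 3036 / 2.350 ≈ 1291.91 px.
Resizing to 2730 px wide multiplies everything by 0.8992: 1291.91 → 1161.70 px.

1162 px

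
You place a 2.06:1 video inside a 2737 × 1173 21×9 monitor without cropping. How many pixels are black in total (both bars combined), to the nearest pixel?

2.06:1 is narrower than 21×9, so it spans the full height.
Content width = 1173 × 2.060 ≈ 2416.3800 px.
Black = 2737 − 2416.3800 = 320.6200 px.
That's 320.6200 × 1173 ≈ 376087 black pixels.

376087 pixels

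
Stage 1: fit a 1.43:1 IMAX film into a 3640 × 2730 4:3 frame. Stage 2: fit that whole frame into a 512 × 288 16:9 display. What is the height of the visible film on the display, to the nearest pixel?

1.43:1 IMAX in 3640×2730: fills the width, so the film is 3640.00 × 2545.45.
Second fit — the 4:3 canvas into 512×288 spans the height: 384.00 × 288.00 (×0.1055 from 3640×2730).
The film scales with it: height 2545.45 × 0.1055 ≈ 268.53.

269 px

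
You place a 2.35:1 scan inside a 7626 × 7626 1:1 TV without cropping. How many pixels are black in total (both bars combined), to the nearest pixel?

2.35:1 (2.350) > 1:1 (1.000), so the scan fills the width.
The scan is 7626 / 2.350 ≈ 3245.1064 px tall.
Black = 7626 − 3245.1064 = 4380.8936 px.
That's 4380.8936 × 7626 ≈ 33408695 black pixels.

33408695 pixels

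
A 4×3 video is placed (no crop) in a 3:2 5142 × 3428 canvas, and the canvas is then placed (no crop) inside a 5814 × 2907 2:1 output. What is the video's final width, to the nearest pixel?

3876 px

Inside the 5142×3428 canvas the video is height-limited at 4570.67 × 3428.00.
The 3:2 canvas is height-limited in 5814×2907, giving 4360.50 × 2907.00; scale factor 0.8480.
Applying the same ×0.8480: 4570.67 → 3876.00.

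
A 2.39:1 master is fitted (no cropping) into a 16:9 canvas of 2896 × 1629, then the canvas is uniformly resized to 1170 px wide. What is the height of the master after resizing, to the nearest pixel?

At 2896×1629 the master is width-limited, so height = 2896 / 2.390 ≈ 1211.72 px.
Resizing to 1170 px wide multiplies everything by 0.4040: 1211.72 → 489.54 px.

490 px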